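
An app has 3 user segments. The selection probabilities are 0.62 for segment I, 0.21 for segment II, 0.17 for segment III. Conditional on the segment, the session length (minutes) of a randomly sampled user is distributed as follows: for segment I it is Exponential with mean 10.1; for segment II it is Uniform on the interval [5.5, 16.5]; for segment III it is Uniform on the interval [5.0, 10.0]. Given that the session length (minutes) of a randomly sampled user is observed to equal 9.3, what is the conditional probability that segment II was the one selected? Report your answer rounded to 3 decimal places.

Likelihoods f(9.3 | ·): I: 0.0394261; II: 0.0909091; III: 0.2.
Posterior ∝ prior × likelihood. Numerator for II: 0.21·0.0909091 = 0.0190909.
Normalizing constant: 0.62·0.0394261 + 0.21·0.0909091 + 0.17·0.2 = 0.0775351.
P(II | observation) = 0.0190909 / 0.0775351 = 0.246223.

0.246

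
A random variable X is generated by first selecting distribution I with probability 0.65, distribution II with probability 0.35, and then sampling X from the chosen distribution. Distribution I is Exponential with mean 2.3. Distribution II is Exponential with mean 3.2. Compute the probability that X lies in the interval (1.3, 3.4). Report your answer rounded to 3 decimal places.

Conditional on each component, P(1.3 < X < 3.4): I: 0.340203; II: 0.320553.
By total probability, P(1.3 < X < 3.4) = 0.65·0.340203 + 0.35·0.320553 = 0.333325.

0.333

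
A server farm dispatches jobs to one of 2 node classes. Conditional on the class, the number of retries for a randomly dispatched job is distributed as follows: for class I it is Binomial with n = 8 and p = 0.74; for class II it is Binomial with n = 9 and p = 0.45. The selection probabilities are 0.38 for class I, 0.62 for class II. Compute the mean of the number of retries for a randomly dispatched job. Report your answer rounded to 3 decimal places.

Component means — I: 5.92; II: 4.05.
E[X] = 0.38·5.92 + 0.62·4.05 = 4.7606.

4.761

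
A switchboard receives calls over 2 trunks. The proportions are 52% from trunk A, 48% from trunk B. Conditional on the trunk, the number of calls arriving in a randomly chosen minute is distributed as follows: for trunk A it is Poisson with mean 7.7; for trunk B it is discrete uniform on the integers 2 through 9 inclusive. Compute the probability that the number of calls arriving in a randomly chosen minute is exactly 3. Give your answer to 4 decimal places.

Conditional on each trunk, P(X = 3): A: 0.0344551; B: 0.125.
By total probability, P(X = 3) = 0.52·0.0344551 + 0.48·0.125 = 0.0779166.

0.0779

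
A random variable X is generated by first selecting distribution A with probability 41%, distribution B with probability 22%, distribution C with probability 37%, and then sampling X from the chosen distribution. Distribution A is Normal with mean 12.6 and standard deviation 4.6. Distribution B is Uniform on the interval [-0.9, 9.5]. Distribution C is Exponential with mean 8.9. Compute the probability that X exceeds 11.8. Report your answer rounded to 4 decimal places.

0.3316

Conditional on each component, P(X > 11.8): A: 0.569033; B: 0; C: 0.265579.
By total probability, P(X > 11.8) = 0.41·0.569033 + 0.22·0 + 0.37·0.265579 = 0.331568.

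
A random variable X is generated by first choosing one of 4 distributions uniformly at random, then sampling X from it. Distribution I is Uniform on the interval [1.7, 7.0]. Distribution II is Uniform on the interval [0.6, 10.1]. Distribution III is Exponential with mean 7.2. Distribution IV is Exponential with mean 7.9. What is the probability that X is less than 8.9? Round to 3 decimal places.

0.815

Conditional on each component, P(X < 8.9): I: 1; II: 0.873684; III: 0.709488; IV: 0.675861.
By total probability, P(X < 8.9) = 0.25·1 + 0.25·0.873684 + 0.25·0.709488 + 0.25·0.675861 = 0.814758.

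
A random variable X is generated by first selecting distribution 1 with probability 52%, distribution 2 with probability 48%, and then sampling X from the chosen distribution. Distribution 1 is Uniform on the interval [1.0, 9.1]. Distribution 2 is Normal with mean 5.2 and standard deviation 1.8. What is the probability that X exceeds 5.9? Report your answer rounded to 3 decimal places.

Conditional on each component, P(X > 5.9): 1: 0.395062; 2: 0.348679.
By total probability, P(X > 5.9) = 0.52·0.395062 + 0.48·0.348679 = 0.372798.

0.373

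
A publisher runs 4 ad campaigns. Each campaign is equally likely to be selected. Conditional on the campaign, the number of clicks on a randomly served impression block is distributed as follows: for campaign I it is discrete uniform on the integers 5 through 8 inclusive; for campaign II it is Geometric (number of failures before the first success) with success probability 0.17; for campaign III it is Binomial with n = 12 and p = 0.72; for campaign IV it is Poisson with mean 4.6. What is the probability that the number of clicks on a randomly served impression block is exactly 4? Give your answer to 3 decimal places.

Conditional on each campaign, P(X = 4): I: 0; II: 0.0806791; III: 0.00502573; IV: 0.187528.
By total probability, P(X = 4) = 0.25·0 + 0.25·0.0806791 + 0.25·0.00502573 + 0.25·0.187528 = 0.0683081.

0.068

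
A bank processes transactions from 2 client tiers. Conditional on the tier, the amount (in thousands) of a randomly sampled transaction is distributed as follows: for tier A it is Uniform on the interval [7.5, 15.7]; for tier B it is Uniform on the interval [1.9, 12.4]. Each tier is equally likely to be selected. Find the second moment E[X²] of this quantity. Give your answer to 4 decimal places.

100.2367

For each component E[X²] = Var + (mean)², giving A: 140.163; B: 60.31.
Overall E[X²] = 0.5·140.163 + 0.5·60.31 = 100.237.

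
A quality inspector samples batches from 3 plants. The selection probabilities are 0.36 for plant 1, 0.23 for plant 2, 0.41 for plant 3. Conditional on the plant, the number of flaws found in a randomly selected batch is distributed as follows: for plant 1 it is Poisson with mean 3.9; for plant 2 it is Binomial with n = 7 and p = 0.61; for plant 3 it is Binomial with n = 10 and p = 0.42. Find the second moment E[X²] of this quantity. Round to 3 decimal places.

For each component E[X²] = Var + (mean)², giving 1: 19.11; 2: 19.8982; 3: 20.076.
Overall E[X²] = 0.36·19.11 + 0.23·19.8982 + 0.41·20.076 = 19.6873.

19.687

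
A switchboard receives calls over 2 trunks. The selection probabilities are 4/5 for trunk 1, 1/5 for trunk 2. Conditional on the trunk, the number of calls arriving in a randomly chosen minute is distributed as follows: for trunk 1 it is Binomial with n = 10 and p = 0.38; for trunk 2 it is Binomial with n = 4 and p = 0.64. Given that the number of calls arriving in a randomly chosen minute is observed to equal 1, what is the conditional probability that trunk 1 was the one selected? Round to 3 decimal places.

0.633

Likelihoods P(X=1 | ·): 1: 0.0514409; 2: 0.119439.
Posterior ∝ prior × likelihood. Numerator for 1: 0.8·0.0514409 = 0.0411527.
Normalizing constant: 0.8·0.0514409 + 0.2·0.119439 = 0.0650406.
P(1 | observation) = 0.0411527 / 0.0650406 = 0.632724.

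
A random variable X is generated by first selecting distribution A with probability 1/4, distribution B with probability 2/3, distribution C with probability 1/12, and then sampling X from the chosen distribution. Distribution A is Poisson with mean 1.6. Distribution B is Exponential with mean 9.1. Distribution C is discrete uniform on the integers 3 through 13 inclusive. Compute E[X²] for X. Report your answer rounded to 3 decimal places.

For each component E[X²] = Var + (mean)², giving A: 4.16; B: 165.62; C: 74.
Overall E[X²] = 0.25·4.16 + 0.666667·165.62 + 0.0833333·74 = 117.62.

117.620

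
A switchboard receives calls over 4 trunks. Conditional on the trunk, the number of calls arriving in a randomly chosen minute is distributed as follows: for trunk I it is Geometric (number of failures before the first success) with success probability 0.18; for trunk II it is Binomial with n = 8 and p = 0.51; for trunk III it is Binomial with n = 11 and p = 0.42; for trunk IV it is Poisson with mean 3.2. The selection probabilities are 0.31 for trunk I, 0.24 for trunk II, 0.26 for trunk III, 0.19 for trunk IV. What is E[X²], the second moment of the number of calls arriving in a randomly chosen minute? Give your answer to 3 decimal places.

27.554

For each component E[X²] = Var + (mean)², giving I: 46.0617; II: 18.6456; III: 24.024; IV: 13.44.
Overall E[X²] = 0.31·46.0617 + 0.24·18.6456 + 0.26·24.024 + 0.19·13.44 = 27.5539.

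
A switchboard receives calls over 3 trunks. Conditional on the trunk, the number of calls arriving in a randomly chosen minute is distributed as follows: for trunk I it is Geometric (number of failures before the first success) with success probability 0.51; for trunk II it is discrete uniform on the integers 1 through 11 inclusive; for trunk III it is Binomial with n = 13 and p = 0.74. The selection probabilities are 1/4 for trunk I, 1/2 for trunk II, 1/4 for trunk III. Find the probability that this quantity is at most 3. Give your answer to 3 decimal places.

Conditional on each trunk, P(X ≤ 3): I: 0.942352; II: 0.272727; III: 0.000180224.
By total probability, P(X ≤ 3) = 0.25·0.942352 + 0.5·0.272727 + 0.25·0.000180224 = 0.371997.

0.372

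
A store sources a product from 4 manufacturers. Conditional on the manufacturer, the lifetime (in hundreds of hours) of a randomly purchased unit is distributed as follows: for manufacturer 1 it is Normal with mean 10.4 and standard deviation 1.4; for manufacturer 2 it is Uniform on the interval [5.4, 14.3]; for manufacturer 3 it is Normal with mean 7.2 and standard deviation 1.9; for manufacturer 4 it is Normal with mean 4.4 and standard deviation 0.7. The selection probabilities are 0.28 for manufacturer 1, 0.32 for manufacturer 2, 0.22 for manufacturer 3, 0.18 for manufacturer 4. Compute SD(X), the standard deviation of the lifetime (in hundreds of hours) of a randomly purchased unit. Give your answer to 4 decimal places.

2.9209

Per component, 1: μ=10.4, E[X²]=110.12; 2: μ=9.85, E[X²]=103.623; 3: μ=7.2, E[X²]=55.45; 4: μ=4.4, E[X²]=19.85.
E[X] = 0.28·10.4 + 0.32·9.85 + 0.22·7.2 + 0.18·4.4 = 8.44.
E[X²] = 0.28·110.12 + 0.32·103.623 + 0.22·55.45 + 0.18·19.85 = 79.7651.
Var(X) = E[X²] − (E[X])² = 79.7651 − 71.2336 = 8.53147.
SD(X) = √8.53147 = 2.92087.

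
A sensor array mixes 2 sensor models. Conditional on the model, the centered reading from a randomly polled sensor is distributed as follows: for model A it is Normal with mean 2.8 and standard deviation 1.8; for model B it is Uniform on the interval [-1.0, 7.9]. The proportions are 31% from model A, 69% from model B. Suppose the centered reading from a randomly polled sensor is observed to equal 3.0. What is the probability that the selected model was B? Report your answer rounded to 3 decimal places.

Likelihoods f(3.0 | ·): A: 0.220271; B: 0.11236.
Posterior ∝ prior × likelihood. Numerator for B: 0.69·0.11236 = 0.0775281.
Normalizing constant: 0.31·0.220271 + 0.69·0.11236 = 0.145812.
P(B | observation) = 0.0775281 / 0.145812 = 0.531699.

0.532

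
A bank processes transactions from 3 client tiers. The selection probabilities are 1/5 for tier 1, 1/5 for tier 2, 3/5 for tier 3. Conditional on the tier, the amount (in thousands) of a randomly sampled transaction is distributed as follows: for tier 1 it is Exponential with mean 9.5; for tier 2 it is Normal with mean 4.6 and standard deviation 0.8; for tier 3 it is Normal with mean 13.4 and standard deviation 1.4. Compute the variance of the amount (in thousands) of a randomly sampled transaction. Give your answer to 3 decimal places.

31.432

Per component, 1: μ=9.5, E[X²]=180.5; 2: μ=4.6, E[X²]=21.8; 3: μ=13.4, E[X²]=181.52.
E[X] = 0.2·9.5 + 0.2·4.6 + 0.6·13.4 = 10.86.
E[X²] = 0.2·180.5 + 0.2·21.8 + 0.6·181.52 = 149.372.
Var(X) = E[X²] − (E[X])² = 149.372 − 117.94 = 31.4324.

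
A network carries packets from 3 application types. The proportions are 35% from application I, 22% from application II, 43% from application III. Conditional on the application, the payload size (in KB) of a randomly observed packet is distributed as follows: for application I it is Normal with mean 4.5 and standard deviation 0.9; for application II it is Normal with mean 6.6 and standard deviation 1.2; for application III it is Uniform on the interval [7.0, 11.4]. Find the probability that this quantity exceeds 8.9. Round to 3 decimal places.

0.250

Conditional on each application, P(X > 8.9): I: 5.07034e-07; II: 0.0276401; III: 0.568182.
By total probability, P(X > 8.9) = 0.35·5.07034e-07 + 0.22·0.0276401 + 0.43·0.568182 = 0.250399.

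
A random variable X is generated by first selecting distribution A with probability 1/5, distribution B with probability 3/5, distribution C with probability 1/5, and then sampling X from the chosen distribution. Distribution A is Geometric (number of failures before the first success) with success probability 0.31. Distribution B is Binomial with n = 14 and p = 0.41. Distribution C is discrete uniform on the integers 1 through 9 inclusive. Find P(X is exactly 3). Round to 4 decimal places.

0.0880

Conditional on each component, P(X = 3): A: 0.101838; B: 0.0756528; C: 0.111111.
By total probability, P(X = 3) = 0.2·0.101838 + 0.6·0.0756528 + 0.2·0.111111 = 0.0879815.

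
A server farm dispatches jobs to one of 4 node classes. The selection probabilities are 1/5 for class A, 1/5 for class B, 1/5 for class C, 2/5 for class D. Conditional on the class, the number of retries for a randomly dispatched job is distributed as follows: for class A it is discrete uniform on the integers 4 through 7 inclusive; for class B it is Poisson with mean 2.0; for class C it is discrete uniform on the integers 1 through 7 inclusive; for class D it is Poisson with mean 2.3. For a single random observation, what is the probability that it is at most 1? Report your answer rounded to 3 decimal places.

0.242

Conditional on each class, P(X ≤ 1): A: 0; B: 0.406006; C: 0.142857; D: 0.330854.
By total probability, P(X ≤ 1) = 0.2·0 + 0.2·0.406006 + 0.2·0.142857 + 0.4·0.330854 = 0.242114.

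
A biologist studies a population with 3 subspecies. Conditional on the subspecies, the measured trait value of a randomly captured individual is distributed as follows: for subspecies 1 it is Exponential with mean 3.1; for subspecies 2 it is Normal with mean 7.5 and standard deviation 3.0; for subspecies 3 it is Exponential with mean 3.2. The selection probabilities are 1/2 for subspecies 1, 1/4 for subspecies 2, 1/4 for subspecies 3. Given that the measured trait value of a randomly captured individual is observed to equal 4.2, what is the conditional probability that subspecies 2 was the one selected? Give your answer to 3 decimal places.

Likelihoods f(4.2 | ·): 1: 0.0832222; 2: 0.0726174; 3: 0.0841082.
Posterior ∝ prior × likelihood. Numerator for 2: 0.25·0.0726174 = 0.0181543.
Normalizing constant: 0.5·0.0832222 + 0.25·0.0726174 + 0.25·0.0841082 = 0.0807925.
P(2 | observation) = 0.0181543 / 0.0807925 = 0.224703.

0.225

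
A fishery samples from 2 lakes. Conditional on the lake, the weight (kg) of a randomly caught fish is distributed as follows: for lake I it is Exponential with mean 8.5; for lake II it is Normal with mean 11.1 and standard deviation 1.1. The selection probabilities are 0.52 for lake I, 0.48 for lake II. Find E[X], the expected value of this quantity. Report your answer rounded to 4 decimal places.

9.7480

Component means — I: 8.5; II: 11.1.
E[X] = 0.52·8.5 + 0.48·11.1 = 9.748.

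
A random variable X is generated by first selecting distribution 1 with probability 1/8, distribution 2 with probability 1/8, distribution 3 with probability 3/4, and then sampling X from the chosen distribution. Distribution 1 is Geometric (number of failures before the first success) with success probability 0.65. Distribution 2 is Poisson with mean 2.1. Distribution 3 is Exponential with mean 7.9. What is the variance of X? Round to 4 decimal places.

Per component, 1: μ=0.538462, E[X²]=1.11834; 2: μ=2.1, E[X²]=6.51; 3: μ=7.9, E[X²]=124.82.
E[X] = 0.125·0.538462 + 0.125·2.1 + 0.75·7.9 = 6.25481.
E[X²] = 0.125·1.11834 + 0.125·6.51 + 0.75·124.82 = 94.5685.
Var(X) = E[X²] − (E[X])² = 94.5685 − 39.1226 = 55.4459.

55.4459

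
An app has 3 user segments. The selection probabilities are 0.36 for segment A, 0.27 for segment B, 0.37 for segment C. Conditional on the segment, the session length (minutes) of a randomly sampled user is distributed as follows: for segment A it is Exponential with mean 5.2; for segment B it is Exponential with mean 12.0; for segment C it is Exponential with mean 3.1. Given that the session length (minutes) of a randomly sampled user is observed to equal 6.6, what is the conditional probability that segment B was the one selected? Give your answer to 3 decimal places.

Likelihoods f(6.6 | ·): A: 0.0540476; B: 0.0480792; C: 0.0383717.
Posterior ∝ prior × likelihood. Numerator for B: 0.27·0.0480792 = 0.0129814.
Normalizing constant: 0.36·0.0540476 + 0.27·0.0480792 + 0.37·0.0383717 = 0.0466361.
P(B | observation) = 0.0129814 / 0.0466361 = 0.278355.

0.278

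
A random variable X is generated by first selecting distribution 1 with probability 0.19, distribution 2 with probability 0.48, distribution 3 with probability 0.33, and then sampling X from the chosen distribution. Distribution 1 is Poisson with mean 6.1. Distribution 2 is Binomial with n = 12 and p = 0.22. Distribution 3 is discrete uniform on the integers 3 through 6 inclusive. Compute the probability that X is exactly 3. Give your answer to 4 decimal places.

0.2188

Conditional on each component, P(X = 3): 1: 0.0848481; 2: 0.250347; 3: 0.25.
By total probability, P(X = 3) = 0.19·0.0848481 + 0.48·0.250347 + 0.33·0.25 = 0.218788.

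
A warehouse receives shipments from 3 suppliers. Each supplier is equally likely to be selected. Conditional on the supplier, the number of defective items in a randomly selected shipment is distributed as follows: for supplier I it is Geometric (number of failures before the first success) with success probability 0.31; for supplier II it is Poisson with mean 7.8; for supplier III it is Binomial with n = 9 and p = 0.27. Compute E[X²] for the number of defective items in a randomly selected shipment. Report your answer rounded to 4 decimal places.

For each component E[X²] = Var + (mean)², giving I: 12.1342; II: 68.64; III: 7.6788.
Overall E[X²] = 0.333333·12.1342 + 0.333333·68.64 + 0.333333·7.6788 = 29.4843.

29.4843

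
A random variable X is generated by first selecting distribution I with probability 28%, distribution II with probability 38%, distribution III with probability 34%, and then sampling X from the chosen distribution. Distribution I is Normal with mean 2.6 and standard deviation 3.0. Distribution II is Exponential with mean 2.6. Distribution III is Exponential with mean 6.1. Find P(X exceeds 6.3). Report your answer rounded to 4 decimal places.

Conditional on each component, P(X > 6.3): I: 0.108726; II: 0.0886484; III: 0.356013.
By total probability, P(X > 6.3) = 0.28·0.108726 + 0.38·0.0886484 + 0.34·0.356013 = 0.185174.

0.1852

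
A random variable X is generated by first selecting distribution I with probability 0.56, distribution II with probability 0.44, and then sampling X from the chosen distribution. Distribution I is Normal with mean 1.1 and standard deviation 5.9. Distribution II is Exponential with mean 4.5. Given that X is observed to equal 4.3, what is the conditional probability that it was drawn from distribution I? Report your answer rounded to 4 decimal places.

Likelihoods f(4.3 | ·): I: 0.0583687; II: 0.0854663.
Posterior ∝ prior × likelihood. Numerator for I: 0.56·0.0583687 = 0.0326865.
Normalizing constant: 0.56·0.0583687 + 0.44·0.0854663 = 0.0702917.
P(I | observation) = 0.0326865 / 0.0702917 = 0.465012.

0.4650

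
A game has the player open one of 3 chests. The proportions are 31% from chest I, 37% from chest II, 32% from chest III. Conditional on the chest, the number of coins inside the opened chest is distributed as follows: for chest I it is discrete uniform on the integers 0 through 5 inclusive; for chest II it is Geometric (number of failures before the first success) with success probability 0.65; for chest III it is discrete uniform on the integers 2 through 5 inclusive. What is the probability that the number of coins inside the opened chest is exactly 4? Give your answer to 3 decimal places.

Conditional on each chest, P(X = 4): I: 0.166667; II: 0.00975406; III: 0.25.
By total probability, P(X = 4) = 0.31·0.166667 + 0.37·0.00975406 + 0.32·0.25 = 0.135276.

0.135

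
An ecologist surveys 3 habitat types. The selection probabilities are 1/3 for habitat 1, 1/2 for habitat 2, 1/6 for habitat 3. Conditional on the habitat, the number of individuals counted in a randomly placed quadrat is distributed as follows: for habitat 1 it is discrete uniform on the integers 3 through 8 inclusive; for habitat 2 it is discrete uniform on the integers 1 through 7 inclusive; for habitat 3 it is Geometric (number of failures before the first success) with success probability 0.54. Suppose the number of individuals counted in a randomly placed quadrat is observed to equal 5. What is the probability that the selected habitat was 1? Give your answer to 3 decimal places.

Likelihoods P(X=5 | ·): 1: 0.166667; 2: 0.142857; 3: 0.011122.
Posterior ∝ prior × likelihood. Numerator for 1: 0.333333·0.166667 = 0.0555556.
Normalizing constant: 0.333333·0.166667 + 0.5·0.142857 + 0.166667·0.011122 = 0.128838.
P(1 | observation) = 0.0555556 / 0.128838 = 0.431205.

0.431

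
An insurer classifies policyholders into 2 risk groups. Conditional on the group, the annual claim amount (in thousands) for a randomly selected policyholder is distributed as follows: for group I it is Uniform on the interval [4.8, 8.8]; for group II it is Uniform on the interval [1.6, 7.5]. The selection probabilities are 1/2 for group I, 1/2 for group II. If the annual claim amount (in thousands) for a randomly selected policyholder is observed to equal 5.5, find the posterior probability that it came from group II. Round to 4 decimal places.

0.4040

Likelihoods f(5.5 | ·): I: 0.25; II: 0.169492.
Posterior ∝ prior × likelihood. Numerator for II: 0.5·0.169492 = 0.0847458.
Normalizing constant: 0.5·0.25 + 0.5·0.169492 = 0.209746.
P(II | observation) = 0.0847458 / 0.209746 = 0.40404.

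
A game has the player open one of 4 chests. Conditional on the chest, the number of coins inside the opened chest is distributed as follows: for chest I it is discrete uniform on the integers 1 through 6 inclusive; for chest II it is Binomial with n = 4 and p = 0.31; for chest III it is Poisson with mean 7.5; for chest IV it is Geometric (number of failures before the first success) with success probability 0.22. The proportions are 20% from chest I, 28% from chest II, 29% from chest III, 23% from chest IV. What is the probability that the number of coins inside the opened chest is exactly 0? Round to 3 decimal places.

Conditional on each chest, P(X = 0): I: 0; II: 0.226671; III: 0.000553084; IV: 0.22.
By total probability, P(X = 0) = 0.2·0 + 0.28·0.226671 + 0.29·0.000553084 + 0.23·0.22 = 0.114228.

0.114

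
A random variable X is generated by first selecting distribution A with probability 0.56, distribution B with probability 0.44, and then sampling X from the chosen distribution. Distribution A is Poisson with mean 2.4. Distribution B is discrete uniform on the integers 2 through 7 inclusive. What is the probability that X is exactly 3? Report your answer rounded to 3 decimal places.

0.190

Conditional on each component, P(X = 3): A: 0.209014; B: 0.166667.
By total probability, P(X = 3) = 0.56·0.209014 + 0.44·0.166667 = 0.190381.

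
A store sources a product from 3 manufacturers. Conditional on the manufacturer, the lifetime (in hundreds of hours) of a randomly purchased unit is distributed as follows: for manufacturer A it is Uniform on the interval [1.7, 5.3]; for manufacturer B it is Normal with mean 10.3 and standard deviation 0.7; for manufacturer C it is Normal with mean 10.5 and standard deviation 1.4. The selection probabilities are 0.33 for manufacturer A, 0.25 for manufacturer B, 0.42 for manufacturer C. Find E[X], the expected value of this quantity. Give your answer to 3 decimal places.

8.140

Component means — A: 3.5; B: 10.3; C: 10.5.
E[X] = 0.33·3.5 + 0.25·10.3 + 0.42·10.5 = 8.14.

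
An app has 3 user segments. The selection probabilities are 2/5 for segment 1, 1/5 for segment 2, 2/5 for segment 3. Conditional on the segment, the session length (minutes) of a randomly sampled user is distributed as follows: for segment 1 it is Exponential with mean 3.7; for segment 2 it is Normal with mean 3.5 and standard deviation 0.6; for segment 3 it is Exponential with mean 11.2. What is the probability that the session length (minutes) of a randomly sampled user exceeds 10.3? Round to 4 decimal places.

0.1842

Conditional on each segment, P(X > 10.3): 1: 0.0618042; 2: 0; 3: 0.398661.
By total probability, P(X > 10.3) = 0.4·0.0618042 + 0.2·0 + 0.4·0.398661 = 0.184186.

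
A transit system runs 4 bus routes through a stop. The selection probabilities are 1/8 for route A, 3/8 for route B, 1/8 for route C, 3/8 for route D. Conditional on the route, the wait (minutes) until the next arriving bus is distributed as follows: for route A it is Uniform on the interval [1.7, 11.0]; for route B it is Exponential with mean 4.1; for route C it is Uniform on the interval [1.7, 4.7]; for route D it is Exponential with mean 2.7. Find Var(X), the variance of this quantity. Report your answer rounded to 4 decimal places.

Per component, A: μ=6.35, E[X²]=47.53; B: μ=4.1, E[X²]=33.62; C: μ=3.2, E[X²]=10.99; D: μ=2.7, E[X²]=14.58.
E[X] = 0.125·6.35 + 0.375·4.1 + 0.125·3.2 + 0.375·2.7 = 3.74375.
E[X²] = 0.125·47.53 + 0.375·33.62 + 0.125·10.99 + 0.375·14.58 = 25.39.
Var(X) = E[X²] − (E[X])² = 25.39 − 14.0157 = 11.3743.

11.3743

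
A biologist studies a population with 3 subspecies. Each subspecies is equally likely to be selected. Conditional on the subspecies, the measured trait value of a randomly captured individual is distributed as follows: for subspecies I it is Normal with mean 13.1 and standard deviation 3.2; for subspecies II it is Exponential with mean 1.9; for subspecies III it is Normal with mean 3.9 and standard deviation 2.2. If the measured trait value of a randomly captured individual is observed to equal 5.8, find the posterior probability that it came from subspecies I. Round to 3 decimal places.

0.058

Likelihoods f(5.8 | ·): I: 0.00924068; II: 0.0248602; III: 0.124889.
Posterior ∝ prior × likelihood. Numerator for I: 0.333333·0.00924068 = 0.00308023.
Normalizing constant: 0.333333·0.00924068 + 0.333333·0.0248602 + 0.333333·0.124889 = 0.0529966.
P(I | observation) = 0.00308023 / 0.0529966 = 0.0581211.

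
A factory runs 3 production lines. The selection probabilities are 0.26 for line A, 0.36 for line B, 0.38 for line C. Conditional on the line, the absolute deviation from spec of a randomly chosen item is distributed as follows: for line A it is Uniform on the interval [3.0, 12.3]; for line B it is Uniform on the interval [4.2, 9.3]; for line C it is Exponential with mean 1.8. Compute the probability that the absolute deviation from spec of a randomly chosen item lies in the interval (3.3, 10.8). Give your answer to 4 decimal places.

0.6295

Conditional on each line, P(3.3 < X < 10.8): A: 0.806452; B: 1; C: 0.157401.
By total probability, P(3.3 < X < 10.8) = 0.26·0.806452 + 0.36·1 + 0.38·0.157401 = 0.62949.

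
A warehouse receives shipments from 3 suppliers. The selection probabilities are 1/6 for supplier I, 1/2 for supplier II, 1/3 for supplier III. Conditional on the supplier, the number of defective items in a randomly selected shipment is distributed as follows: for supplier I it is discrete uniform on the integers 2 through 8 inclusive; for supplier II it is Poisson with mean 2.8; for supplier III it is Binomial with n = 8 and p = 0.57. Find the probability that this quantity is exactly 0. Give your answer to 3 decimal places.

Conditional on each supplier, P(X = 0): I: 0; II: 0.0608101; III: 0.00116882.
By total probability, P(X = 0) = 0.166667·0 + 0.5·0.0608101 + 0.333333·0.00116882 = 0.0307946.

0.031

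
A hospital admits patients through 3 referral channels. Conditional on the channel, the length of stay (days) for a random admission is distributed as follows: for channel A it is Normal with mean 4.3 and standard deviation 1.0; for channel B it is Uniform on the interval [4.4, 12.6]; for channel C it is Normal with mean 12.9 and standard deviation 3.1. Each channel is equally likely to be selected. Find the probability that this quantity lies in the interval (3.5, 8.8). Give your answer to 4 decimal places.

Conditional on each channel, P(3.5 < X < 8.8): A: 0.788141; B: 0.536585; C: 0.0917738.
By total probability, P(3.5 < X < 8.8) = 0.333333·0.788141 + 0.333333·0.536585 + 0.333333·0.0917738 = 0.472167.

0.4722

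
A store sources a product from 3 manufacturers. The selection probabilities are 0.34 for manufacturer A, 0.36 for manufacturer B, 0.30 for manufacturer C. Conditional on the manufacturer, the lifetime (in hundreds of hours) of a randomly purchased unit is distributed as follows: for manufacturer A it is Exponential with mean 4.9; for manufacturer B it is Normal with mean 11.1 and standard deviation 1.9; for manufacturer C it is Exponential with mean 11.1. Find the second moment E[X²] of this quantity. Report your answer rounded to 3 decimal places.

For each component E[X²] = Var + (mean)², giving A: 48.02; B: 126.82; C: 246.42.
Overall E[X²] = 0.34·48.02 + 0.36·126.82 + 0.3·246.42 = 135.908.

135.908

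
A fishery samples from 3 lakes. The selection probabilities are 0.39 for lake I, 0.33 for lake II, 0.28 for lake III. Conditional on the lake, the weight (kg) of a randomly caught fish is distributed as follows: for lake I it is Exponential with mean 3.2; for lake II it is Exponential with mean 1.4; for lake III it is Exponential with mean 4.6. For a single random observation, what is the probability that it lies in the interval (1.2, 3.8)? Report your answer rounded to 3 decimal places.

Conditional on each lake, P(1.2 < X < 3.8): I: 0.382307; II: 0.358121; III: 0.332622.
By total probability, P(1.2 < X < 3.8) = 0.39·0.382307 + 0.33·0.358121 + 0.28·0.332622 = 0.360414.

0.360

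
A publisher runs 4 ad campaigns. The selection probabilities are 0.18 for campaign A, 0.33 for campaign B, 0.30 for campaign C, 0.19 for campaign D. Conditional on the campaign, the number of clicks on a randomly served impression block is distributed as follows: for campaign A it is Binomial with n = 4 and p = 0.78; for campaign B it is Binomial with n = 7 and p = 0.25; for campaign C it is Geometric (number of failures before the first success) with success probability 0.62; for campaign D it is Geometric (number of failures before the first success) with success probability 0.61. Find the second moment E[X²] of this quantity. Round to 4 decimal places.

For each component E[X²] = Var + (mean)², giving A: 10.4208; B: 4.375; C: 1.3642; D: 1.45687.
Overall E[X²] = 0.18·10.4208 + 0.33·4.375 + 0.3·1.3642 + 0.19·1.45687 = 4.00556.

4.0056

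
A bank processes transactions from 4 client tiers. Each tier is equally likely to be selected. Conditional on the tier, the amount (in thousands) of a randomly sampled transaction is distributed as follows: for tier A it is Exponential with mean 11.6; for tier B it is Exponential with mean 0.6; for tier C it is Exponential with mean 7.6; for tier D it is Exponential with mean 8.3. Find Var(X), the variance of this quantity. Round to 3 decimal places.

81.434

Per component, A: μ=11.6, E[X²]=269.12; B: μ=0.6, E[X²]=0.72; C: μ=7.6, E[X²]=115.52; D: μ=8.3, E[X²]=137.78.
E[X] = 0.25·11.6 + 0.25·0.6 + 0.25·7.6 + 0.25·8.3 = 7.025.
E[X²] = 0.25·269.12 + 0.25·0.72 + 0.25·115.52 + 0.25·137.78 = 130.785.
Var(X) = E[X²] − (E[X])² = 130.785 − 49.3506 = 81.4344.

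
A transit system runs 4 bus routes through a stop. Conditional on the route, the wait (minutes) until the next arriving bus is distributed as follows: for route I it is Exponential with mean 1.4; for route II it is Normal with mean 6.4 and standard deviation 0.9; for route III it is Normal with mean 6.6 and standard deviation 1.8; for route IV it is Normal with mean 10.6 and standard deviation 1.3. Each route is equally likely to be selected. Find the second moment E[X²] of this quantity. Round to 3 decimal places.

51.635

For each component E[X²] = Var + (mean)², giving I: 3.92; II: 41.77; III: 46.8; IV: 114.05.
Overall E[X²] = 0.25·3.92 + 0.25·41.77 + 0.25·46.8 + 0.25·114.05 = 51.635.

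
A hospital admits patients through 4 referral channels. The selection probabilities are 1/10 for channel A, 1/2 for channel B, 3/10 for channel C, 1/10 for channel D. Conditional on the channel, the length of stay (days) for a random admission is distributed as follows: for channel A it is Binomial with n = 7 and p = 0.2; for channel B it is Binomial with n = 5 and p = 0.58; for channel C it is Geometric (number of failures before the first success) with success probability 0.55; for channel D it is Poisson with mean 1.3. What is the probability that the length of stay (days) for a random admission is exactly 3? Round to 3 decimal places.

Conditional on each channel, P(X = 3): A: 0.114688; B: 0.344178; C: 0.0501187; D: 0.0997921.
By total probability, P(X = 3) = 0.1·0.114688 + 0.5·0.344178 + 0.3·0.0501187 + 0.1·0.0997921 = 0.208572.

0.209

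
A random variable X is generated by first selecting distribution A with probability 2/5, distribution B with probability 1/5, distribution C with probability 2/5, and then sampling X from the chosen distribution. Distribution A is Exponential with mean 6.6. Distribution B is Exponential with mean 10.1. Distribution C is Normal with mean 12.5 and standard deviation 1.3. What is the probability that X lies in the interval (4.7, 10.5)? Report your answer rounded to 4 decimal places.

Conditional on each component, P(4.7 < X < 10.5): A: 0.286862; B: 0.274323; C: 0.0619679.
By total probability, P(4.7 < X < 10.5) = 0.4·0.286862 + 0.2·0.274323 + 0.4·0.0619679 = 0.194397.

0.1944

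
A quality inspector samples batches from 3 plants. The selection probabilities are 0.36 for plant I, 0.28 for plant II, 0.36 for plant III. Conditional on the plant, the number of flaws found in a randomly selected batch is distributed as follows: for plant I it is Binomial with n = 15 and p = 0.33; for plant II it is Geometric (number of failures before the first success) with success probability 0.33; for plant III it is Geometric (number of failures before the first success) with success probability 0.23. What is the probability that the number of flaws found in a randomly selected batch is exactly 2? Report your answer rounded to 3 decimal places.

0.113

Conditional on each plant, P(X = 2): I: 0.0626888; II: 0.148137; III: 0.136367.
By total probability, P(X = 2) = 0.36·0.0626888 + 0.28·0.148137 + 0.36·0.136367 = 0.113138.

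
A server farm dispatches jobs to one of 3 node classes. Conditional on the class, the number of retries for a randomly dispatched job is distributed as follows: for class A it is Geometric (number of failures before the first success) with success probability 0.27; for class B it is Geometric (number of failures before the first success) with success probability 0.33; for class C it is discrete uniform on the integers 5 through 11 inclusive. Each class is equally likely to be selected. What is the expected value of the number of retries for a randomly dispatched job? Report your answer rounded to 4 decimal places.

Component means — A: 2.7037; B: 2.0303; C: 8.
E[X] = 0.333333·2.7037 + 0.333333·2.0303 + 0.333333·8 = 4.24467.

4.2447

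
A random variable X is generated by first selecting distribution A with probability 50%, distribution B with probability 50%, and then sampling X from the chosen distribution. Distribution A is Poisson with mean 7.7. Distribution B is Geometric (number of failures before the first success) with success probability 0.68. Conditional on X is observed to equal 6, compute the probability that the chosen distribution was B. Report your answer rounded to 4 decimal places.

Likelihoods P(X=6 | ·): A: 0.131082; B: 0.000730144.
Posterior ∝ prior × likelihood. Numerator for B: 0.5·0.000730144 = 0.000365072.
Normalizing constant: 0.5·0.131082 + 0.5·0.000730144 = 0.0659063.
P(B | observation) = 0.000365072 / 0.0659063 = 0.00553926.

0.0055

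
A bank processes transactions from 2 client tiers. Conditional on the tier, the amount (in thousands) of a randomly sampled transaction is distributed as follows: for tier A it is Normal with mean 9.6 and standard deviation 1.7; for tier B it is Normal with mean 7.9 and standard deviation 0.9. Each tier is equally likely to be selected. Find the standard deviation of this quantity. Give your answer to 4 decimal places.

1.6039

Per component, A: μ=9.6, E[X²]=95.05; B: μ=7.9, E[X²]=63.22.
E[X] = 0.5·9.6 + 0.5·7.9 = 8.75.
E[X²] = 0.5·95.05 + 0.5·63.22 = 79.135.
Var(X) = E[X²] − (E[X])² = 79.135 − 76.5625 = 2.5725.
SD(X) = √2.5725 = 1.6039.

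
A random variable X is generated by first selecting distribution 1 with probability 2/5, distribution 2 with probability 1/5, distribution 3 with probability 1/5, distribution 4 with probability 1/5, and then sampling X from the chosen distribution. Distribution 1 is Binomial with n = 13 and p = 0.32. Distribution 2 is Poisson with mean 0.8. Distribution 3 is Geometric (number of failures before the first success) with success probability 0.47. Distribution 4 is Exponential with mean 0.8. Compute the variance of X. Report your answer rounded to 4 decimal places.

Per component, 1: μ=4.16, E[X²]=20.1344; 2: μ=0.8, E[X²]=1.44; 3: μ=1.12766, E[X²]=3.67089; 4: μ=0.8, E[X²]=1.28.
E[X] = 0.4·4.16 + 0.2·0.8 + 0.2·1.12766 + 0.2·0.8 = 2.20953.
E[X²] = 0.4·20.1344 + 0.2·1.44 + 0.2·3.67089 + 0.2·1.28 = 9.33194.
Var(X) = E[X²] − (E[X])² = 9.33194 − 4.88203 = 4.44991.

4.4499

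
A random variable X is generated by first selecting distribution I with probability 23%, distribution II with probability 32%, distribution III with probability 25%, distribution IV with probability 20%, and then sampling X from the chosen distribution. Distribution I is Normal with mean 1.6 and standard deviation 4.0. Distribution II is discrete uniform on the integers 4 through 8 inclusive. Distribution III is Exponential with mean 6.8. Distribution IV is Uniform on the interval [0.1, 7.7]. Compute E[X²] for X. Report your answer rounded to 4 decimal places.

For each component E[X²] = Var + (mean)², giving I: 18.56; II: 38; III: 92.48; IV: 20.0233.
Overall E[X²] = 0.23·18.56 + 0.32·38 + 0.25·92.48 + 0.2·20.0233 = 43.5535.

43.5535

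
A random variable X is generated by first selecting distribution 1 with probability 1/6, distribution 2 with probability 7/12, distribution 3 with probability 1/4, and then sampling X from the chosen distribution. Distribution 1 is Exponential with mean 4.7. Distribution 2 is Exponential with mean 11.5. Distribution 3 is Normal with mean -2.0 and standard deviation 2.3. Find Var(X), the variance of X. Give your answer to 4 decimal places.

Per component, 1: μ=4.7, E[X²]=44.18; 2: μ=11.5, E[X²]=264.5; 3: μ=-2, E[X²]=9.29.
E[X] = 0.166667·4.7 + 0.583333·11.5 + 0.25·-2 = 6.99167.
E[X²] = 0.166667·44.18 + 0.583333·264.5 + 0.25·9.29 = 163.978.
Var(X) = E[X²] − (E[X])² = 163.978 − 48.8834 = 115.094.

115.0941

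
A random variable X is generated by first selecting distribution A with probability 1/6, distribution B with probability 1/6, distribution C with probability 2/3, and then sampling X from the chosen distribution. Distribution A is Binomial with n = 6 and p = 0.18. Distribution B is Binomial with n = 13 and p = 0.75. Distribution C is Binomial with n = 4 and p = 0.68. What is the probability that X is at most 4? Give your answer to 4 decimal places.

Conditional on each component, P(X ≤ 4): A: 0.999036; B: 0.000989124; C: 1.
By total probability, P(X ≤ 4) = 0.166667·0.999036 + 0.166667·0.000989124 + 0.666667·1 = 0.833338.

0.8333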